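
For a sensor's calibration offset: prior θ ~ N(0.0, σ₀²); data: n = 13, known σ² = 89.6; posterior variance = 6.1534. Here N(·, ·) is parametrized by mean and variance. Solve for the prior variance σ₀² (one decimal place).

σ₀² = 57.4

Posterior precision equals prior precision plus data precision: 1/σ_n² = 1/σ₀² + n/σ².
So 1/σ₀² = 1/6.1534 − 13/89.6 = 0.162512 − 0.145089 = 0.017423.
Hence σ₀² = 1/0.017423 ≈ 57.4.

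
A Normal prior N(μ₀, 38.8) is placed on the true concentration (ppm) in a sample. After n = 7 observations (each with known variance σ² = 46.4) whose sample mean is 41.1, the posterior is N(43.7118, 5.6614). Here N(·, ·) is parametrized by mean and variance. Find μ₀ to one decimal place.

μ₀ = 59.0

With known observation variance, the Normal–Normal posterior has precision τ_n = τ₀ + n/σ² and mean μ_n = (τ₀μ₀ + (n/σ²)x̄)/τ_n.
Here τ₀ = 1/38.8 = 0.025773 and τ_data = 7/46.4 = 0.150862, so τ_n = 0.176635.
Rearranging for μ₀: μ₀ = (μ_n·τ_n − τ_data·x̄)/τ₀ = (43.7118·0.176635 − 0.150862·41.1) / 0.025773 = 1.520606/0.025773 ≈ 59.0.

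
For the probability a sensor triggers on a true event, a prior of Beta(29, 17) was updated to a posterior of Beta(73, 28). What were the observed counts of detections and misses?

44 detections and 11 misses

Under Beta–binomial conjugacy the posterior parameters are (a+s, b+f).
So s = 73 − 29 = 44 and f = 28 − 17 = 11.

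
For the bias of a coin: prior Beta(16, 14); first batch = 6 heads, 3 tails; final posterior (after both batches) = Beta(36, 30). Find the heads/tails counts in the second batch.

14 heads and 13 tails

Sequential conjugate updates are equivalent to a single update on the pooled data, so total successes = posterior α − prior α and total failures = posterior β − prior β.
Total across both batches: 36−16=20 heads, 30−14=16 tails.
Subtract the first batch: 20−6=14 heads and 16−3=13 tails.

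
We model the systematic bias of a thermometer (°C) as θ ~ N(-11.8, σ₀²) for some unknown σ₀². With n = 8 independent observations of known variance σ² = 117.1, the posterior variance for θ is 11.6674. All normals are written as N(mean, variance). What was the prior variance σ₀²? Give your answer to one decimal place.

For the Normal–Normal model with known σ², precisions add: τ_n = τ₀ + n/σ².
So 1/σ₀² = 1/11.6674 − 8/117.1 = 0.085709 − 0.068318 = 0.017391.
Hence σ₀² = 1/0.017391 ≈ 57.5.

σ₀² = 57.5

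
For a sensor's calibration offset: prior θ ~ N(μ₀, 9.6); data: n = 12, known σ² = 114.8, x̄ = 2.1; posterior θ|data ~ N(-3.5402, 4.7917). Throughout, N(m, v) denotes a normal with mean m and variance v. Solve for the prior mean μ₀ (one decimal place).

μ₀ = -9.2

With known observation variance, the Normal–Normal posterior has precision τ_n = τ₀ + n/σ² and mean μ_n = (τ₀μ₀ + (n/σ²)x̄)/τ_n.
Here τ₀ = 1/9.6 = 0.104167 and τ_data = 12/114.8 = 0.104530, so τ_n = 0.208697.
Rearranging for μ₀: μ₀ = (μ_n·τ_n − τ_data·x̄)/τ₀ = (-3.5402·0.208697 − 0.104530·2.1) / 0.104167 = -0.958342/0.104167 ≈ -9.2.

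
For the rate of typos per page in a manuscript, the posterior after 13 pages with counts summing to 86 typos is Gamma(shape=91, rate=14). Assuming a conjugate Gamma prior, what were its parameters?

A Gamma(α, β) prior (rate parametrization) on a Poisson rate with n observations summing to S gives posterior Gamma(α+S, β+n).
So α = 91 − 86 = 5 and β = 14 − 13 = 1.

Gamma(shape=5, rate=1)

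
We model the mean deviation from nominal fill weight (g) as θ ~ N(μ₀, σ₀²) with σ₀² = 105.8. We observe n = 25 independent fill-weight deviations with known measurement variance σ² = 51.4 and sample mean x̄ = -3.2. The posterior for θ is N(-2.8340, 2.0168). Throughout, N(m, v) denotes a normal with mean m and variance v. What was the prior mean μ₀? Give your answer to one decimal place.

The posterior mean is a precision-weighted average: μ_n = (τ₀μ₀ + τ_data·x̄)/(τ₀+τ_data), with τ₀=1/σ₀² and τ_data=n/σ².
Here τ₀ = 1/105.8 = 0.009452 and τ_data = 25/51.4 = 0.486381, so τ_n = 0.495833.
Rearranging for μ₀: μ₀ = (μ_n·τ_n − τ_data·x̄)/τ₀ = (-2.8340·0.495833 − 0.486381·-3.2) / 0.009452 = 0.151228/0.009452 ≈ 16.0.

μ₀ = 16.0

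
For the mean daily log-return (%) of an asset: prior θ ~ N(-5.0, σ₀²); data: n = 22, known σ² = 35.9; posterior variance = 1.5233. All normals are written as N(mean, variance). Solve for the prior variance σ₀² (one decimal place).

Posterior precision equals prior precision plus data precision: 1/σ_n² = 1/σ₀² + n/σ².
So 1/σ₀² = 1/1.5233 − 22/35.9 = 0.656470 − 0.612813 = 0.043657.
Hence σ₀² = 1/0.043657 ≈ 22.9.

σ₀² = 22.9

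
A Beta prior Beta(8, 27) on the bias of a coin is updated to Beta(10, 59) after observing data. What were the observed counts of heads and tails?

A Beta(α, β) prior with s successes and f failures in binomial data gives a Beta(α+s, β+f) posterior.
Match parameters: s=10−8=2, f=59−27=32.

2 heads and 32 tails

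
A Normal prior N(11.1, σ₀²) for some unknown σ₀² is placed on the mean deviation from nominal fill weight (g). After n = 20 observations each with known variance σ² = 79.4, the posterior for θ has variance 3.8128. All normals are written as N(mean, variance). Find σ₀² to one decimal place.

Posterior precision equals prior precision plus data precision: 1/σ_n² = 1/σ₀² + n/σ².
So 1/σ₀² = 1/3.8128 − 20/79.4 = 0.262274 − 0.251889 = 0.010385.
Hence σ₀² = 1/0.010385 ≈ 96.3.

σ₀² = 96.3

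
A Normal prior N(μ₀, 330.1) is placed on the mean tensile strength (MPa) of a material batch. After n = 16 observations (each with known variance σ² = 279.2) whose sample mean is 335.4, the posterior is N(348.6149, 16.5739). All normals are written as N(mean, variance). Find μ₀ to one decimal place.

μ₀ = 598.6

With known observation variance, the Normal–Normal posterior has precision τ_n = τ₀ + n/σ² and mean μ_n = (τ₀μ₀ + (n/σ²)x̄)/τ_n.
Here τ₀ = 1/330.1 = 0.003029 and τ_data = 16/279.2 = 0.057307, so τ_n = 0.060336.
Rearranging for μ₀: μ₀ = (μ_n·τ_n − τ_data·x̄)/τ₀ = (348.6149·0.060336 − 0.057307·335.4) / 0.003029 = 1.813261/0.003029 ≈ 598.6.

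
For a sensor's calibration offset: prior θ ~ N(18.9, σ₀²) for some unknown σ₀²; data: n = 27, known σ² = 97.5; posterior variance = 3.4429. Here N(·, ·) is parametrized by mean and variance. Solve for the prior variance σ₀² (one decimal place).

Posterior precision equals prior precision plus data precision: 1/σ_n² = 1/σ₀² + n/σ².
So 1/σ₀² = 1/3.4429 − 27/97.5 = 0.290453 − 0.276923 = 0.013530.
Hence σ₀² = 1/0.013530 ≈ 73.9.

σ₀² = 73.9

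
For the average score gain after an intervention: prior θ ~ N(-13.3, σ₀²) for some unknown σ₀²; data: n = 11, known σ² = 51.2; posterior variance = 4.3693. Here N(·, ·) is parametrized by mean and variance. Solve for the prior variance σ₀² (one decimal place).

σ₀² = 71.3

For the Normal–Normal model with known σ², precisions add: τ_n = τ₀ + n/σ².
So 1/σ₀² = 1/4.3693 − 11/51.2 = 0.228870 − 0.214844 = 0.014026.
Hence σ₀² = 1/0.014026 ≈ 71.3.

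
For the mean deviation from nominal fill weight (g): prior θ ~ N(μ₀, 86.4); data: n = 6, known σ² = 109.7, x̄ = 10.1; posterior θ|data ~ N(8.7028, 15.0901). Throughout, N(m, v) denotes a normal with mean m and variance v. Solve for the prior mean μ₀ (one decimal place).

μ₀ = 2.1

With known observation variance, the Normal–Normal posterior has precision τ_n = τ₀ + n/σ² and mean μ_n = (τ₀μ₀ + (n/σ²)x̄)/τ_n.
Here τ₀ = 1/86.4 = 0.011574 and τ_data = 6/109.7 = 0.054695, so τ_n = 0.066269.
Rearranging for μ₀: μ₀ = (μ_n·τ_n − τ_data·x̄)/τ₀ = (8.7028·0.066269 − 0.054695·10.1) / 0.011574 = 0.024306/0.011574 ≈ 2.1.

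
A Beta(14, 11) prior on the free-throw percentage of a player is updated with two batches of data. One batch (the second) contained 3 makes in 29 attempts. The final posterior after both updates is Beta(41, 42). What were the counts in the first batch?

Because Beta–binomial updating is additive in the counts, the combined data contributed (α_post−α_prior, β_post−β_prior) successes and failures.
Total across both batches: 41−14=27 makes, 42−11=31 misses.
Subtract the second batch: 27−3=24 makes and 31−26=5 misses.

24 makes and 5 misses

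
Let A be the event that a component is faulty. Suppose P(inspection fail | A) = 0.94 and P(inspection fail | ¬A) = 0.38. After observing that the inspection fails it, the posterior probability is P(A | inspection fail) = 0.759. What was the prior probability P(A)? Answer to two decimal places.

Bayes' rule in odds form gives O(A|E) = O(A)·[P(E|A)/P(E|¬A)], hence O(A) = O(A|E)/LR.
Posterior odds = 0.759/(1−0.759) = 3.1494. LR = 0.94/0.38 = 2.4737.
Prior odds = 3.1494/2.4737 = 1.2732, so P(A) = 1.2732/(1+1.2732) ≈ 0.56.

P(A) = 0.56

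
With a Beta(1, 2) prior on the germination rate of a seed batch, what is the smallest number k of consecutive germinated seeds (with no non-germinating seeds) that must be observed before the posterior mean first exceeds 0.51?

k = 2

After k germinated seeds and 0 non-germinating seeds the posterior is Beta(1+k, 2), with mean (1+k)/(1+2+k).
Set (1+k)/(3+k) > 0.51 and solve: k > (0.51·3 − 1)/(1 − 0.51) = 1.082.
The smallest integer exceeding 1.082 is 2, and checking k=2: (3)/(5) = 0.6000 > 0.51.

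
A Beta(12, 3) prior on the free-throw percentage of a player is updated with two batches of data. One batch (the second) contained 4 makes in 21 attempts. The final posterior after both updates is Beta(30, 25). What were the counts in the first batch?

Because Beta–binomial updating is additive in the counts, the combined data contributed (α_post−α_prior, β_post−β_prior) successes and failures.
Total across both batches: 30−12=18 makes, 25−3=22 misses.
Subtract the second batch: 18−4=14 makes and 22−17=5 misses.

14 makes and 5 misses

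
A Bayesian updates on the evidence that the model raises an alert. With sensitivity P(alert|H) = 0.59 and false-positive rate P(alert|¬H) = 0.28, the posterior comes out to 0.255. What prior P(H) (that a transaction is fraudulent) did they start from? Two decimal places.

P(H) = 0.14

Bayes' rule in odds form gives O(H|E) = O(H)·[P(E|H)/P(E|¬H)], hence O(H) = O(H|E)/LR.
Posterior odds = 0.255/(1−0.255) = 0.3423. LR = 0.59/0.28 = 2.1071.
Prior odds = 0.3423/2.1071 = 0.1625, so P(H) = 0.1625/(1+0.1625) ≈ 0.14.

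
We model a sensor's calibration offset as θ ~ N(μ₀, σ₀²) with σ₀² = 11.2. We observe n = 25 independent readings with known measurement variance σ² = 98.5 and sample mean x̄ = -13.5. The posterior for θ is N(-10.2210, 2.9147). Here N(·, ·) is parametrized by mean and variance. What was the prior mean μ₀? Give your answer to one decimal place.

The posterior mean is a precision-weighted average: μ_n = (τ₀μ₀ + τ_data·x̄)/(τ₀+τ_data), with τ₀=1/σ₀² and τ_data=n/σ².
Here τ₀ = 1/11.2 = 0.089286 and τ_data = 25/98.5 = 0.253807, so τ_n = 0.343093.
Rearranging for μ₀: μ₀ = (μ_n·τ_n − τ_data·x̄)/τ₀ = (-10.2210·0.343093 − 0.253807·-13.5) / 0.089286 = -0.080359/0.089286 ≈ -0.9.

μ₀ = -0.9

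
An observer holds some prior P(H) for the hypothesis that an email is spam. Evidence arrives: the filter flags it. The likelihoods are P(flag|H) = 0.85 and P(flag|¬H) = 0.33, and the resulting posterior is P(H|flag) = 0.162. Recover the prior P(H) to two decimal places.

P(H) = 0.07

In odds form, posterior odds = prior odds × likelihood ratio, so prior odds = posterior odds ÷ LR.
Posterior odds = 0.162/(1−0.162) = 0.1933. LR = 0.85/0.33 = 2.5758.
Prior odds = 0.1933/2.5758 = 0.0750, so P(H) = 0.0750/(1+0.0750) ≈ 0.07.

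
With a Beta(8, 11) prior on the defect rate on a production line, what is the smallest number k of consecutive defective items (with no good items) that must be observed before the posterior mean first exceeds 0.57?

k = 7

After k defective items and 0 good items the posterior is Beta(8+k, 11), with mean (8+k)/(8+11+k).
Set (8+k)/(19+k) > 0.57 and solve: k > (0.57·19 − 8)/(1 − 0.57) = 6.581.
The smallest integer exceeding 6.581 is 7.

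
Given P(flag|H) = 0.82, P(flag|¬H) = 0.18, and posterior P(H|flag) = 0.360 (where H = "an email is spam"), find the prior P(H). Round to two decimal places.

P(H) = 0.11

In odds form, posterior odds = prior odds × likelihood ratio, so prior odds = posterior odds ÷ LR.
Posterior odds = 0.360/(1−0.360) = 0.5625. LR = 0.82/0.18 = 4.5556.
Prior odds = 0.5625/4.5556 = 0.1235, so P(H) = 0.1235/(1+0.1235) ≈ 0.11.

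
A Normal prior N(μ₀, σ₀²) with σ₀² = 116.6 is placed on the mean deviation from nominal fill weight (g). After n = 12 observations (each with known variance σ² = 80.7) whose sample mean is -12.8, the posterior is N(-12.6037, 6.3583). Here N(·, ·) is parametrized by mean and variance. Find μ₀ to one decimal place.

μ₀ = -9.2

With known observation variance, the Normal–Normal posterior has precision τ_n = τ₀ + n/σ² and mean μ_n = (τ₀μ₀ + (n/σ²)x̄)/τ_n.
Here τ₀ = 1/116.6 = 0.008576 and τ_data = 12/80.7 = 0.148699, so τ_n = 0.157275.
Rearranging for μ₀: μ₀ = (μ_n·τ_n − τ_data·x̄)/τ₀ = (-12.6037·0.157275 − 0.148699·-12.8) / 0.008576 = -0.078900/0.008576 ≈ -9.2.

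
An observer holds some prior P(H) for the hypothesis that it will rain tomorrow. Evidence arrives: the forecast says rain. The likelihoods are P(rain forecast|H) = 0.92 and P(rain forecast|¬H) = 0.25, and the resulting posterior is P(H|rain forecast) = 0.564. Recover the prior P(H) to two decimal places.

In odds form, posterior odds = prior odds × likelihood ratio, so prior odds = posterior odds ÷ LR.
Posterior odds = 0.564/(1−0.564) = 1.2936. LR = 0.92/0.25 = 3.6800.
Prior odds = 1.2936/3.6800 = 0.3515, so P(H) = 0.3515/(1+0.3515) ≈ 0.26.

P(H) = 0.26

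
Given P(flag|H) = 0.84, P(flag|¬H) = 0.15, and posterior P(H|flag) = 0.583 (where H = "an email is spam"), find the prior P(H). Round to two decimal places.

P(H) = 0.20

In odds form, posterior odds = prior odds × likelihood ratio, so prior odds = posterior odds ÷ LR.
Posterior odds = 0.583/(1−0.583) = 1.3981. LR = 0.84/0.15 = 5.6000.
Prior odds = 1.3981/5.6000 = 0.2497, so P(H) = 0.2497/(1+0.2497) ≈ 0.20.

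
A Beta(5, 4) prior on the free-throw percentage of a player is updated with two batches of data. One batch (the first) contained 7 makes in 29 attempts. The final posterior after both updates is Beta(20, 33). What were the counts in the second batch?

Sequential conjugate updates are equivalent to a single update on the pooled data, so total successes = posterior α − prior α and total failures = posterior β − prior β.
Total across both batches: 20−5=15 makes, 33−4=29 misses.
Subtract the first batch: 15−7=8 makes and 29−22=7 misses.

8 makes and 7 misses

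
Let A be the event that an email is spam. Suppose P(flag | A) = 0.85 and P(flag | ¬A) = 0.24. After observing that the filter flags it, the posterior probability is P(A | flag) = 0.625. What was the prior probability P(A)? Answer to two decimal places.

In odds form, posterior odds = prior odds × likelihood ratio, so prior odds = posterior odds ÷ LR.
Posterior odds = 0.625/(1−0.625) = 1.6667. LR = 0.85/0.24 = 3.5417.
Prior odds = 1.6667/3.5417 = 0.4706, so P(A) = 0.4706/(1+0.4706) ≈ 0.32.

P(A) = 0.32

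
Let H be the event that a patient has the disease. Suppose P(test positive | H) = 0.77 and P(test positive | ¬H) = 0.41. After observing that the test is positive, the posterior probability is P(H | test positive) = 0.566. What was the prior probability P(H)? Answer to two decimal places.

In odds form, posterior odds = prior odds × likelihood ratio, so prior odds = posterior odds ÷ LR.
Posterior odds = 0.566/(1−0.566) = 1.3041. LR = 0.77/0.41 = 1.8780.
Prior odds = 1.3041/1.8780 = 0.6944, so P(H) = 0.6944/(1+0.6944) ≈ 0.41.

P(H) = 0.41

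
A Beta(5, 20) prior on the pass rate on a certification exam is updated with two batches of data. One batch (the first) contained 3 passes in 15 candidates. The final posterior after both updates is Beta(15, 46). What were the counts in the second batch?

Sequential conjugate updates are equivalent to a single update on the pooled data, so total successes = posterior α − prior α and total failures = posterior β − prior β.
Total across both batches: 15−5=10 passes, 46−20=26 failures.
Subtract the first batch: 10−3=7 passes and 26−12=14 failures.

7 passes and 14 failures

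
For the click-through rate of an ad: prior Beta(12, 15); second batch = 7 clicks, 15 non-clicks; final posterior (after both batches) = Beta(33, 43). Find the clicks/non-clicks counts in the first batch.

14 clicks and 13 non-clicks

Because Beta–binomial updating is additive in the counts, the combined data contributed (α_post−α_prior, β_post−β_prior) successes and failures.
Total across both batches: 33−12=21 clicks, 43−15=28 non-clicks.
Subtract the second batch: 21−7=14 clicks and 28−15=13 non-clicks.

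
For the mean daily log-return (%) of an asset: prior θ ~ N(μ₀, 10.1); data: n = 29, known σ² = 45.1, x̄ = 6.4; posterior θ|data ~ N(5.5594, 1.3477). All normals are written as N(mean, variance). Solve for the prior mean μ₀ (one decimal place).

μ₀ = 0.1

The posterior mean is a precision-weighted average: μ_n = (τ₀μ₀ + τ_data·x̄)/(τ₀+τ_data), with τ₀=1/σ₀² and τ_data=n/σ².
Here τ₀ = 1/10.1 = 0.099010 and τ_data = 29/45.1 = 0.643016, so τ_n = 0.742026.
Rearranging for μ₀: μ₀ = (μ_n·τ_n − τ_data·x̄)/τ₀ = (5.5594·0.742026 − 0.643016·6.4) / 0.099010 = 0.009917/0.099010 ≈ 0.1.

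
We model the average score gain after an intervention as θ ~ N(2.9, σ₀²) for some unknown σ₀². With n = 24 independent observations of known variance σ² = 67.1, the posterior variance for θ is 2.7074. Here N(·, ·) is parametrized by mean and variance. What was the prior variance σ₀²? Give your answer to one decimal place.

Posterior precision equals prior precision plus data precision: 1/σ_n² = 1/σ₀² + n/σ².
So 1/σ₀² = 1/2.7074 − 24/67.1 = 0.369358 − 0.357675 = 0.011683.
Hence σ₀² = 1/0.011683 ≈ 85.6.

σ₀² = 85.6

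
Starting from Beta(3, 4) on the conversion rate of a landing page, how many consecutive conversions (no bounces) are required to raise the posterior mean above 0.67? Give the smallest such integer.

After k conversions and 0 bounces the posterior is Beta(3+k, 4), with mean (3+k)/(3+4+k).
Set (3+k)/(7+k) > 0.67 and solve: k > (0.67·7 − 3)/(1 − 0.67) = 5.121.
The smallest integer exceeding 5.121 is 6, and checking k=6: (9)/(13) = 0.6923 > 0.67.

k = 6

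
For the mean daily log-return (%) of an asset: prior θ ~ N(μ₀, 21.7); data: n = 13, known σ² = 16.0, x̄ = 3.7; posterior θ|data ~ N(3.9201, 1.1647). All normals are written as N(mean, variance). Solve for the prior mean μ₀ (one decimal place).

With known observation variance, the Normal–Normal posterior has precision τ_n = τ₀ + n/σ² and mean μ_n = (τ₀μ₀ + (n/σ²)x̄)/τ_n.
Here τ₀ = 1/21.7 = 0.046083 and τ_data = 13/16.0 = 0.812500, so τ_n = 0.858583.
Rearranging for μ₀: μ₀ = (μ_n·τ_n − τ_data·x̄)/τ₀ = (3.9201·0.858583 − 0.812500·3.7) / 0.046083 = 0.359481/0.046083 ≈ 7.8.

μ₀ = 7.8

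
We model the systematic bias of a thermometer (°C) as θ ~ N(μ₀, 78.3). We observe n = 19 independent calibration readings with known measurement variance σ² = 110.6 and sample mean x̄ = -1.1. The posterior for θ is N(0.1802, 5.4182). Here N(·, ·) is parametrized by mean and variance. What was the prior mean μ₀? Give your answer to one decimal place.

The posterior mean is a precision-weighted average: μ_n = (τ₀μ₀ + τ_data·x̄)/(τ₀+τ_data), with τ₀=1/σ₀² and τ_data=n/σ².
Here τ₀ = 1/78.3 = 0.012771 and τ_data = 19/110.6 = 0.171790, so τ_n = 0.184561.
Rearranging for μ₀: μ₀ = (μ_n·τ_n − τ_data·x̄)/τ₀ = (0.1802·0.184561 − 0.171790·-1.1) / 0.012771 = 0.222227/0.012771 ≈ 17.4.

μ₀ = 17.4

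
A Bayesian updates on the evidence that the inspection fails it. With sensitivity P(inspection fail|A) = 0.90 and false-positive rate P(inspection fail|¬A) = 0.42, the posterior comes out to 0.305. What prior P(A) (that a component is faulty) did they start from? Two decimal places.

Bayes' rule in odds form gives O(A|E) = O(A)·[P(E|A)/P(E|¬A)], hence O(A) = O(A|E)/LR.
Posterior odds = 0.305/(1−0.305) = 0.4388. LR = 0.90/0.42 = 2.1429.
Prior odds = 0.4388/2.1429 = 0.2048, so P(A) = 0.2048/(1+0.2048) ≈ 0.17.

P(A) = 0.17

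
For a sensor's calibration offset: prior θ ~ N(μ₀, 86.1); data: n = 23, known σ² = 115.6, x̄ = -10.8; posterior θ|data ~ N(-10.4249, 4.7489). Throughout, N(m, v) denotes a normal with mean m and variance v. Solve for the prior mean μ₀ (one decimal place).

μ₀ = -4.0

With known observation variance, the Normal–Normal posterior has precision τ_n = τ₀ + n/σ² and mean μ_n = (τ₀μ₀ + (n/σ²)x̄)/τ_n.
Here τ₀ = 1/86.1 = 0.011614 and τ_data = 23/115.6 = 0.198962, so τ_n = 0.210576.
Rearranging for μ₀: μ₀ = (μ_n·τ_n − τ_data·x̄)/τ₀ = (-10.4249·0.210576 − 0.198962·-10.8) / 0.011614 = -0.046444/0.011614 ≈ -4.0.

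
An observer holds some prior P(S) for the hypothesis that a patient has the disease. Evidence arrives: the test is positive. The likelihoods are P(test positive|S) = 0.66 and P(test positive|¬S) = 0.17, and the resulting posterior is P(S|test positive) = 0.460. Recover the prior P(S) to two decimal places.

In odds form, posterior odds = prior odds × likelihood ratio, so prior odds = posterior odds ÷ LR.
Posterior odds = 0.460/(1−0.460) = 0.8519. LR = 0.66/0.17 = 3.8824.
Prior odds = 0.8519/3.8824 = 0.2194, so P(S) = 0.2194/(1+0.2194) ≈ 0.18.

P(S) = 0.18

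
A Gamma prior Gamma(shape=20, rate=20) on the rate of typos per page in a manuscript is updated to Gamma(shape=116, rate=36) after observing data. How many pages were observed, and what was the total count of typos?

A Gamma(α, β) prior (rate parametrization) on a Poisson rate with n observations summing to S gives posterior Gamma(α+S, β+n).
Matching: Σxᵢ = 116 − 20 = 96 and n = 36 − 20 = 16.

n = 16 pages with total 96 typos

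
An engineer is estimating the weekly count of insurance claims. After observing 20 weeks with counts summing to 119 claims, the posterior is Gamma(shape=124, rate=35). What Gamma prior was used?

A Gamma(α, β) prior (rate parametrization) on a Poisson rate with n observations summing to S gives posterior Gamma(α+S, β+n).
So α = 124 − 119 = 5 and β = 35 − 20 = 15.

Gamma(shape=5, rate=15)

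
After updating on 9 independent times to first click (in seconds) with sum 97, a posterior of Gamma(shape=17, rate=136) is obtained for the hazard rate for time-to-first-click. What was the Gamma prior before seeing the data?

Gamma(shape=8, rate=39)

Gamma–exponential conjugacy: posterior shape = α + n, posterior rate = β + Σtᵢ.
So α = 17 − 9 = 8 and β = 136 − 97 = 39.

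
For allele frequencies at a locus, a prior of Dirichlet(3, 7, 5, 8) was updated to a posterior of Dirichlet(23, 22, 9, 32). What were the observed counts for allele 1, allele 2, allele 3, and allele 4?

counts (20, 15, 4, 24)

For a Dirichlet(α) prior with multinomial counts c, the posterior is Dirichlet(α + c) componentwise.
Counts are posterior − prior componentwise: 23−3=20, 22−7=15, 9−5=4, 32−8=24.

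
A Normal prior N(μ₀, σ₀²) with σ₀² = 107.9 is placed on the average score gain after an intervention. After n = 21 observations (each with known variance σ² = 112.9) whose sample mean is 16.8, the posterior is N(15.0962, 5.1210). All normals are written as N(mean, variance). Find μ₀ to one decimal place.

μ₀ = -19.1

The posterior mean is a precision-weighted average: μ_n = (τ₀μ₀ + τ_data·x̄)/(τ₀+τ_data), with τ₀=1/σ₀² and τ_data=n/σ².
Here τ₀ = 1/107.9 = 0.009268 and τ_data = 21/112.9 = 0.186005, so τ_n = 0.195273.
Rearranging for μ₀: μ₀ = (μ_n·τ_n − τ_data·x̄)/τ₀ = (15.0962·0.195273 − 0.186005·16.8) / 0.009268 = -0.177004/0.009268 ≈ -19.1.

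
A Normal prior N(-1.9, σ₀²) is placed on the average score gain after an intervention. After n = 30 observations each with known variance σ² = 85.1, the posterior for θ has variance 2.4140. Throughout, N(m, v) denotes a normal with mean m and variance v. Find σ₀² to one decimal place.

σ₀² = 16.2

For the Normal–Normal model with known σ², precisions add: τ_n = τ₀ + n/σ².
So 1/σ₀² = 1/2.4140 − 30/85.1 = 0.414250 − 0.352526 = 0.061724.
Hence σ₀² = 1/0.061724 ≈ 16.2.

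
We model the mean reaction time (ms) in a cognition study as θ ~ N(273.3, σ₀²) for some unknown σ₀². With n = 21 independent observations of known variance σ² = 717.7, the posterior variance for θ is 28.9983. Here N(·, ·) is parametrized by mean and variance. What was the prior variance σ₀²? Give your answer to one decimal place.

σ₀² = 191.4

Posterior precision equals prior precision plus data precision: 1/σ_n² = 1/σ₀² + n/σ².
So 1/σ₀² = 1/28.9983 − 21/717.7 = 0.034485 − 0.029260 = 0.005225.
Hence σ₀² = 1/0.005225 ≈ 191.4.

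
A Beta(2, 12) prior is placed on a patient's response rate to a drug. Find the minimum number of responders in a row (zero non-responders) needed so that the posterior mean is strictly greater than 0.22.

k = 2

After k responders and 0 non-responders the posterior is Beta(2+k, 12), with mean (2+k)/(2+12+k).
Set (2+k)/(14+k) > 0.22 and solve: k > (0.22·14 − 2)/(1 − 0.22) = 1.385.
The smallest integer exceeding 1.385 is 2.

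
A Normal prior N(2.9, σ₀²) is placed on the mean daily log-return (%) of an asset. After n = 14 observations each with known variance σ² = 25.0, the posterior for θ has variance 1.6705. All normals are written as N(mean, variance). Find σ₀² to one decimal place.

Posterior precision equals prior precision plus data precision: 1/σ_n² = 1/σ₀² + n/σ².
So 1/σ₀² = 1/1.6705 − 14/25.0 = 0.598623 − 0.560000 = 0.038623.
Hence σ₀² = 1/0.038623 ≈ 25.9.

σ₀² = 25.9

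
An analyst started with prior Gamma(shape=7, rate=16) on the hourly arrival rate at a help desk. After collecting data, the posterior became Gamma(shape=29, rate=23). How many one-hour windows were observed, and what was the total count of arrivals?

A Gamma(α, β) prior (rate parametrization) on a Poisson rate with n observations summing to S gives posterior Gamma(α+S, β+n).
Matching: Σxᵢ = 29 − 7 = 22 and n = 23 − 16 = 7.

n = 7 one-hour windows with total 22 arrivals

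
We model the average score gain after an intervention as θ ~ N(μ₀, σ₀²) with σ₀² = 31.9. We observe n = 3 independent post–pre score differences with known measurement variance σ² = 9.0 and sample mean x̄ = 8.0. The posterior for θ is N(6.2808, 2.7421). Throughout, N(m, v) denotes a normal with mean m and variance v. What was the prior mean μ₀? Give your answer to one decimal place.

μ₀ = -12.0

With known observation variance, the Normal–Normal posterior has precision τ_n = τ₀ + n/σ² and mean μ_n = (τ₀μ₀ + (n/σ²)x̄)/τ_n.
Here τ₀ = 1/31.9 = 0.031348 and τ_data = 3/9.0 = 0.333333, so τ_n = 0.364681.
Rearranging for μ₀: μ₀ = (μ_n·τ_n − τ_data·x̄)/τ₀ = (6.2808·0.364681 − 0.333333·8.0) / 0.031348 = -0.376176/0.031348 ≈ -12.0.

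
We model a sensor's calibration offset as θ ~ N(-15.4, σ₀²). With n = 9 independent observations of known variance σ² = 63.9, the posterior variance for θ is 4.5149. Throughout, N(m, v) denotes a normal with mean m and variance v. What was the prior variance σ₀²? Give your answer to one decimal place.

σ₀² = 12.4

Posterior precision equals prior precision plus data precision: 1/σ_n² = 1/σ₀² + n/σ².
So 1/σ₀² = 1/4.5149 − 9/63.9 = 0.221489 − 0.140845 = 0.080644.
Hence σ₀² = 1/0.080644 ≈ 12.4.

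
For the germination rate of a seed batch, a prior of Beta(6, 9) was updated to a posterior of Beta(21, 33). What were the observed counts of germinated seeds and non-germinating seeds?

15 germinated seeds and 24 non-germinating seeds

Under Beta–binomial conjugacy the posterior parameters are (α+s, β+f).
So s = 21 − 6 = 15 and f = 33 − 9 = 24.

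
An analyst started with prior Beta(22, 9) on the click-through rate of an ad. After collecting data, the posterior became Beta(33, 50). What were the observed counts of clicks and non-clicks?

11 clicks and 41 non-clicks

Under Beta–binomial conjugacy the posterior parameters are (a+s, b+f).
So s = 33 − 22 = 11 and f = 50 − 9 = 41.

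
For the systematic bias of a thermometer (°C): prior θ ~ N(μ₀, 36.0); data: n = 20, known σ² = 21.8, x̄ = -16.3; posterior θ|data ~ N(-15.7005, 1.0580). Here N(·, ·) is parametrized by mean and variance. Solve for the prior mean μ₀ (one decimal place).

With known observation variance, the Normal–Normal posterior has precision τ_n = τ₀ + n/σ² and mean μ_n = (τ₀μ₀ + (n/σ²)x̄)/τ_n.
Here τ₀ = 1/36.0 = 0.027778 and τ_data = 20/21.8 = 0.917431, so τ_n = 0.945209.
Rearranging for μ₀: μ₀ = (μ_n·τ_n − τ_data·x̄)/τ₀ = (-15.7005·0.945209 − 0.917431·-16.3) / 0.027778 = 0.113871/0.027778 ≈ 4.1.

μ₀ = 4.1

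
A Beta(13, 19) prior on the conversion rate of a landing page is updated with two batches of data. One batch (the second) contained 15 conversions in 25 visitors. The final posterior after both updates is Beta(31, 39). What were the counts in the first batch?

Because Beta–binomial updating is additive in the counts, the combined data contributed (α_post−α_prior, β_post−β_prior) successes and failures.
Total across both batches: 31−13=18 conversions, 39−19=20 bounces.
Subtract the second batch: 18−15=3 conversions and 20−10=10 bounces.

3 conversions and 10 bounces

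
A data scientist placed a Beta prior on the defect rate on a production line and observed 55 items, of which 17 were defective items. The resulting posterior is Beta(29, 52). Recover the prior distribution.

A Beta(α, β) prior with s successes and f failures in binomial data gives a Beta(α+s, β+f) posterior.
So α = 29 − 17 = 12 and β = 52 − 38 = 14.

Beta(12, 14)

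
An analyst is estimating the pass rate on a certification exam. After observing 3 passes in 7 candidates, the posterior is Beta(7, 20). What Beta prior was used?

Beta(4, 16)

A Beta(a, b) prior with s successes and f failures in binomial data gives a Beta(a+s, b+f) posterior.
So a = 7 − 3 = 4 and b = 20 − 4 = 16.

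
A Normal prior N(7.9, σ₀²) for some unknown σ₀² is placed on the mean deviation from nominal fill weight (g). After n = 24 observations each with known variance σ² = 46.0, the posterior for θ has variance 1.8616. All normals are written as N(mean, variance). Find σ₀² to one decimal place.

σ₀² = 64.8

Posterior precision equals prior precision plus data precision: 1/σ_n² = 1/σ₀² + n/σ².
So 1/σ₀² = 1/1.8616 − 24/46.0 = 0.537172 − 0.521739 = 0.015433.
Hence σ₀² = 1/0.015433 ≈ 64.8.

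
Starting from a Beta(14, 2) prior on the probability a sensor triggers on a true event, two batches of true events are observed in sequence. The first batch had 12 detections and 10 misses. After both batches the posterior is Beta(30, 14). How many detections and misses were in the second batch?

4 detections and 2 misses

Because Beta–binomial updating is additive in the counts, the combined data contributed (α_post−α_prior, β_post−β_prior) successes and failures.
Total across both batches: 30−14=16 detections, 14−2=12 misses.
Subtract the first batch: 16−12=4 detections and 12−10=2 misses.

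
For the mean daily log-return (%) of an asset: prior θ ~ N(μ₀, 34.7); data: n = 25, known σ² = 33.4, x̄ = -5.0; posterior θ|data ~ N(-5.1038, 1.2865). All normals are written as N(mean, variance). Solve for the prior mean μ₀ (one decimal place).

μ₀ = -7.8

The posterior mean is a precision-weighted average: μ_n = (τ₀μ₀ + τ_data·x̄)/(τ₀+τ_data), with τ₀=1/σ₀² and τ_data=n/σ².
Here τ₀ = 1/34.7 = 0.028818 and τ_data = 25/33.4 = 0.748503, so τ_n = 0.777321.
Rearranging for μ₀: μ₀ = (μ_n·τ_n − τ_data·x̄)/τ₀ = (-5.1038·0.777321 − 0.748503·-5.0) / 0.028818 = -0.224776/0.028818 ≈ -7.8.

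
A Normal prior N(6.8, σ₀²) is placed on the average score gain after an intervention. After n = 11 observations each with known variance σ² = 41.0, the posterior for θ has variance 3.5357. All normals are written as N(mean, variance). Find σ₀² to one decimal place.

σ₀² = 68.8

For the Normal–Normal model with known σ², precisions add: τ_n = τ₀ + n/σ².
So 1/σ₀² = 1/3.5357 − 11/41.0 = 0.282829 − 0.268293 = 0.014536.
Hence σ₀² = 1/0.014536 ≈ 68.8.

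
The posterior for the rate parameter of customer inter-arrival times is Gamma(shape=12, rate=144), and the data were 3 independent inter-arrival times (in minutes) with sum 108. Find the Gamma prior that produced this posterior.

For an exponential likelihood with a Gamma(α, β) prior on the rate, n observations with total T give posterior Gamma(α+n, β+T).
So α = 12 − 3 = 9 and β = 144 − 108 = 36.

Gamma(shape=9, rate=36)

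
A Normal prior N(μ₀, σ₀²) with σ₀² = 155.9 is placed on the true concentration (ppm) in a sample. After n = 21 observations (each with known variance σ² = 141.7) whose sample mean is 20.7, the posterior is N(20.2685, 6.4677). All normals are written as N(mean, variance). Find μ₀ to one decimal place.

The posterior mean is a precision-weighted average: μ_n = (τ₀μ₀ + τ_data·x̄)/(τ₀+τ_data), with τ₀=1/σ₀² and τ_data=n/σ².
Here τ₀ = 1/155.9 = 0.006414 and τ_data = 21/141.7 = 0.148200, so τ_n = 0.154614.
Rearranging for μ₀: μ₀ = (μ_n·τ_n − τ_data·x̄)/τ₀ = (20.2685·0.154614 − 0.148200·20.7) / 0.006414 = 0.066054/0.006414 ≈ 10.3.

μ₀ = 10.3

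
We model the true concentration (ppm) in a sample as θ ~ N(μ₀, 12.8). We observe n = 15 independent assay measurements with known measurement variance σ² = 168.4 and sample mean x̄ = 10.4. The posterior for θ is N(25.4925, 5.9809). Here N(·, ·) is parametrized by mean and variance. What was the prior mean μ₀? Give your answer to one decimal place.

The posterior mean is a precision-weighted average: μ_n = (τ₀μ₀ + τ_data·x̄)/(τ₀+τ_data), with τ₀=1/σ₀² and τ_data=n/σ².
Here τ₀ = 1/12.8 = 0.078125 and τ_data = 15/168.4 = 0.089074, so τ_n = 0.167199.
Rearranging for μ₀: μ₀ = (μ_n·τ_n − τ_data·x̄)/τ₀ = (25.4925·0.167199 − 0.089074·10.4) / 0.078125 = 3.335951/0.078125 ≈ 42.7.

μ₀ = 42.7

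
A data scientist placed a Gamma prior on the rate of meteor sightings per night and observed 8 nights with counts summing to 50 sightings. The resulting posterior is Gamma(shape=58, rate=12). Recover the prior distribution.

Gamma–Poisson conjugacy: posterior shape = α + Σxᵢ, posterior rate = β + n.
So α = 58 − 50 = 8 and β = 12 − 8 = 4.

Gamma(shape=8, rate=4)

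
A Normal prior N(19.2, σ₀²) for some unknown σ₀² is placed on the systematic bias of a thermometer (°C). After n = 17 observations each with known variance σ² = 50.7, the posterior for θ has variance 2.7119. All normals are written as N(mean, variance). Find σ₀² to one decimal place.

Posterior precision equals prior precision plus data precision: 1/σ_n² = 1/σ₀² + n/σ².
So 1/σ₀² = 1/2.7119 − 17/50.7 = 0.368745 − 0.335306 = 0.033439.
Hence σ₀² = 1/0.033439 ≈ 29.9.

σ₀² = 29.9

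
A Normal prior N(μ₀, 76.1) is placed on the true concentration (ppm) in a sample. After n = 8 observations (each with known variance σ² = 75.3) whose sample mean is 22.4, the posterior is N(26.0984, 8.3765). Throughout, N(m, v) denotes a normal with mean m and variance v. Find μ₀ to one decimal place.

μ₀ = 56.0

With known observation variance, the Normal–Normal posterior has precision τ_n = τ₀ + n/σ² and mean μ_n = (τ₀μ₀ + (n/σ²)x̄)/τ_n.
Here τ₀ = 1/76.1 = 0.013141 and τ_data = 8/75.3 = 0.106242, so τ_n = 0.119383.
Rearranging for μ₀: μ₀ = (μ_n·τ_n − τ_data·x̄)/τ₀ = (26.0984·0.119383 − 0.106242·22.4) / 0.013141 = 0.735884/0.013141 ≈ 56.0.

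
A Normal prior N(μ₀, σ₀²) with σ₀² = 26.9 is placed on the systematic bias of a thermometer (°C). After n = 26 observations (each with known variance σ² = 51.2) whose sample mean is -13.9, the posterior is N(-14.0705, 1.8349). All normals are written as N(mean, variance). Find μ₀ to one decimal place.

μ₀ = -16.4

The posterior mean is a precision-weighted average: μ_n = (τ₀μ₀ + τ_data·x̄)/(τ₀+τ_data), with τ₀=1/σ₀² and τ_data=n/σ².
Here τ₀ = 1/26.9 = 0.037175 and τ_data = 26/51.2 = 0.507812, so τ_n = 0.544987.
Rearranging for μ₀: μ₀ = (μ_n·τ_n − τ_data·x̄)/τ₀ = (-14.0705·0.544987 − 0.507812·-13.9) / 0.037175 = -0.609653/0.037175 ≈ -16.4.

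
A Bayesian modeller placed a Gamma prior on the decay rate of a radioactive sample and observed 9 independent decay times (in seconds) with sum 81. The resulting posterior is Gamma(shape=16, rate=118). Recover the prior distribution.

Gamma(shape=7, rate=37)

Gamma–exponential conjugacy: posterior shape = α + n, posterior rate = β + Σtᵢ.
So α = 16 − 9 = 7 and β = 118 − 81 = 37.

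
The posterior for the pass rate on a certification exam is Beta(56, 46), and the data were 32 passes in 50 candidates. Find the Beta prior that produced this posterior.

A Beta(α, β) prior with s successes and f failures in binomial data gives a Beta(α+s, β+f) posterior.
So α = 56 − 32 = 24 and β = 46 − 18 = 28.

Beta(24, 28)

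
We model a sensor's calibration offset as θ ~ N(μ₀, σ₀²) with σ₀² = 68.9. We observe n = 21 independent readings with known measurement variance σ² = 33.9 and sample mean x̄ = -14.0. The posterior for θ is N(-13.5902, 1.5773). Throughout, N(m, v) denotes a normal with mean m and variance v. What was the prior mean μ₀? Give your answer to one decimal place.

The posterior mean is a precision-weighted average: μ_n = (τ₀μ₀ + τ_data·x̄)/(τ₀+τ_data), with τ₀=1/σ₀² and τ_data=n/σ².
Here τ₀ = 1/68.9 = 0.014514 and τ_data = 21/33.9 = 0.619469, so τ_n = 0.633983.
Rearranging for μ₀: μ₀ = (μ_n·τ_n − τ_data·x̄)/τ₀ = (-13.5902·0.633983 − 0.619469·-14.0) / 0.014514 = 0.056610/0.014514 ≈ 3.9.

μ₀ = 3.9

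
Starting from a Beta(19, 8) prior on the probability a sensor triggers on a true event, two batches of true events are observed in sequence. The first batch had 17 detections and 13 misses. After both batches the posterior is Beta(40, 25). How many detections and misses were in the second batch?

Because Beta–binomial updating is additive in the counts, the combined data contributed (α_post−α_prior, β_post−β_prior) successes and failures.
Total across both batches: 40−19=21 detections, 25−8=17 misses.
Subtract the first batch: 21−17=4 detections and 17−13=4 misses.

4 detections and 4 misses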